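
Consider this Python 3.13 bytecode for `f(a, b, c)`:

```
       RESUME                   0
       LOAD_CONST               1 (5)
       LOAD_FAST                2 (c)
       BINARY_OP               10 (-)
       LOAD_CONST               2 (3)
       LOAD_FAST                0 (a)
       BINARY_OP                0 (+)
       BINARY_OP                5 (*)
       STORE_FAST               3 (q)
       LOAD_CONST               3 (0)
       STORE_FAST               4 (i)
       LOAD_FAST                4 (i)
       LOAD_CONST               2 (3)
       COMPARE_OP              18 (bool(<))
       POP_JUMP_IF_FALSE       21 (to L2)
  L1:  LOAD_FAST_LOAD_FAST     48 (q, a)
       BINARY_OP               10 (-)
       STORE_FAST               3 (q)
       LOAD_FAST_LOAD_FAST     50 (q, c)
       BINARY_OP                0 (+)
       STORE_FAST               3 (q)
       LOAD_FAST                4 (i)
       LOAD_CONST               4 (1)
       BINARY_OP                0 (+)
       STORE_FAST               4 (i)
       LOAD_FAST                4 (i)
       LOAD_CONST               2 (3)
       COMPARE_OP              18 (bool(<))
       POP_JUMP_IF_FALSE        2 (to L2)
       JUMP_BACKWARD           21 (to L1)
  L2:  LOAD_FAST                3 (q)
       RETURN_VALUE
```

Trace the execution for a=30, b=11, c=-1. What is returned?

105

LOAD_CONST → push 5. Stack: [5]
LOAD_FAST c → push -1. Stack: [5, -1]
BINARY_OP - → 5 - -1 = 6. Stack: [6]
LOAD_CONST → push 3. Stack: [6, 3]
LOAD_FAST a → push 30. Stack: [6, 3, 30]
BINARY_OP + → 3 + 30 = 33. Stack: [6, 33]
BINARY_OP * → 6 * 33 = 198. Stack: [198]
STORE_FAST q → q=198. Stack: []
LOAD_CONST → push 0. Stack: [0]
STORE_FAST i → i=0. Stack: []
LOAD_FAST i → push 0. Stack: [0]
LOAD_CONST → push 3. Stack: [0, 3]
COMPARE_OP bool(<) → 0 vs 3 = True. Stack: [True]
POP_JUMP_IF_FALSE → pop True; no jump. Stack: []
LOAD_FAST_LOAD_FAST q,a → push 198,30. Stack: [198, 30]
BINARY_OP - → 198 - 30 = 168. Stack: [168]
STORE_FAST q → q=168. Stack: []
LOAD_FAST_LOAD_FAST q,c → push 168,-1. Stack: [168, -1]
BINARY_OP + → 168 + -1 = 167. Stack: [167]
STORE_FAST q → q=167. Stack: []
LOAD_FAST i → push 0. Stack: [0]
LOAD_CONST → push 1. Stack: [0, 1]
BINARY_OP + → 0 + 1 = 1. Stack: [1]
STORE_FAST i → i=1. Stack: []
LOAD_FAST i → push 1. Stack: [1]
LOAD_CONST → push 3. Stack: [1, 3]
COMPARE_OP bool(<) → 1 vs 3 = True. Stack: [True]
POP_JUMP_IF_FALSE → pop True; no jump. Stack: []
LOAD_FAST_LOAD_FAST q,a → push 167,30. Stack: [167, 30]
BINARY_OP - → 167 - 30 = 137. Stack: [137]
STORE_FAST q → q=137. Stack: []
LOAD_FAST_LOAD_FAST q,c → push 137,-1. Stack: [137, -1]
BINARY_OP + → 137 + -1 = 136. Stack: [136]
STORE_FAST q → q=136. Stack: []
LOAD_FAST i → push 1. Stack: [1]
LOAD_CONST → push 1. Stack: [1, 1]
BINARY_OP + → 1 + 1 = 2. Stack: [2]
STORE_FAST i → i=2. Stack: []
LOAD_FAST i → push 2. Stack: [2]
LOAD_CONST → push 3. Stack: [2, 3]
COMPARE_OP bool(<) → 2 vs 3 = True. Stack: [True]
POP_JUMP_IF_FALSE → pop True; no jump. Stack: []
LOAD_FAST_LOAD_FAST q,a → push 136,30. Stack: [136, 30]
BINARY_OP - → 136 - 30 = 106. Stack: [106]
STORE_FAST q → q=106. Stack: []
LOAD_FAST_LOAD_FAST q,c → push 106,-1. Stack: [106, -1]
BINARY_OP + → 106 + -1 = 105. Stack: [105]
STORE_FAST q → q=105. Stack: []
LOAD_FAST i → push 2. Stack: [2]
LOAD_CONST → push 1. Stack: [2, 1]
BINARY_OP + → 2 + 1 = 3. Stack: [3]
STORE_FAST i → i=3. Stack: []
LOAD_FAST i → push 3. Stack: [3]
LOAD_CONST → push 3. Stack: [3, 3]
COMPARE_OP bool(<) → 3 vs 3 = False. Stack: [False]
POP_JUMP_IF_FALSE → pop False; jump. Stack: []
LOAD_FAST q → push 105. Stack: [105]
RETURN_VALUE → return 105.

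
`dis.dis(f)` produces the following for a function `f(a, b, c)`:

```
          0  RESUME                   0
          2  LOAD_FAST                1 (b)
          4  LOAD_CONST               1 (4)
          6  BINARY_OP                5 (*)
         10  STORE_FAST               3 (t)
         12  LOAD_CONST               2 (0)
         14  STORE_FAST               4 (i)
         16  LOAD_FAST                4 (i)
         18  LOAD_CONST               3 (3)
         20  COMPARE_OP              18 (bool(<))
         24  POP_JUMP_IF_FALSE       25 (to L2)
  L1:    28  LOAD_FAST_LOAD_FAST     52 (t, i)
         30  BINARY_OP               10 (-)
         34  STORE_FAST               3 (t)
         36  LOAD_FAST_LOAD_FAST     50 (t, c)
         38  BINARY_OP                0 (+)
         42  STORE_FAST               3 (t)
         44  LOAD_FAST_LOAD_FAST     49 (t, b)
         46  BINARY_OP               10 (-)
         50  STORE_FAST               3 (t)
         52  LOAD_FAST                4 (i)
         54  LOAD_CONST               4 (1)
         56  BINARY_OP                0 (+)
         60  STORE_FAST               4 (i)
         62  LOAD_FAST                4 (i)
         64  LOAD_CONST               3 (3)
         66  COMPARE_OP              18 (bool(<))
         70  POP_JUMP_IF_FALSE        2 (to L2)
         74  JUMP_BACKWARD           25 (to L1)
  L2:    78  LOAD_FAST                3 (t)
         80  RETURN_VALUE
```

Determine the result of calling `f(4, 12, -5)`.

LOAD_FAST b → push 12. Stack: [12]
LOAD_CONST → push 4. Stack: [12, 4]
BINARY_OP * → 12 * 4 = 48. Stack: [48]
STORE_FAST t → t=48. Stack: []
LOAD_CONST → push 0. Stack: [0]
STORE_FAST i → i=0. Stack: []
LOAD_FAST i → push 0. Stack: [0]
LOAD_CONST → push 3. Stack: [0, 3]
COMPARE_OP bool(<) → 0 vs 3 = True. Stack: [True]
POP_JUMP_IF_FALSE → pop True; no jump. Stack: []
LOAD_FAST_LOAD_FAST t,i → push 48,0. Stack: [48, 0]
BINARY_OP - → 48 - 0 = 48. Stack: [48]
STORE_FAST t → t=48. Stack: []
LOAD_FAST_LOAD_FAST t,c → push 48,-5. Stack: [48, -5]
BINARY_OP + → 48 + -5 = 43. Stack: [43]
STORE_FAST t → t=43. Stack: []
LOAD_FAST_LOAD_FAST t,b → push 43,12. Stack: [43, 12]
BINARY_OP - → 43 - 12 = 31. Stack: [31]
STORE_FAST t → t=31. Stack: []
LOAD_FAST i → push 0. Stack: [0]
LOAD_CONST → push 1. Stack: [0, 1]
BINARY_OP + → 0 + 1 = 1. Stack: [1]
STORE_FAST i → i=1. Stack: []
LOAD_FAST i → push 1. Stack: [1]
LOAD_CONST → push 3. Stack: [1, 3]
COMPARE_OP bool(<) → 1 vs 3 = True. Stack: [True]
POP_JUMP_IF_FALSE → pop True; no jump. Stack: []
LOAD_FAST_LOAD_FAST t,i → push 31,1. Stack: [31, 1]
BINARY_OP - → 31 - 1 = 30. Stack: [30]
STORE_FAST t → t=30. Stack: []
LOAD_FAST_LOAD_FAST t,c → push 30,-5. Stack: [30, -5]
BINARY_OP + → 30 + -5 = 25. Stack: [25]
STORE_FAST t → t=25. Stack: []
LOAD_FAST_LOAD_FAST t,b → push 25,12. Stack: [25, 12]
BINARY_OP - → 25 - 12 = 13. Stack: [13]
STORE_FAST t → t=13. Stack: []
LOAD_FAST i → push 1. Stack: [1]
LOAD_CONST → push 1. Stack: [1, 1]
BINARY_OP + → 1 + 1 = 2. Stack: [2]
STORE_FAST i → i=2. Stack: []
LOAD_FAST i → push 2. Stack: [2]
LOAD_CONST → push 3. Stack: [2, 3]
COMPARE_OP bool(<) → 2 vs 3 = True. Stack: [True]
POP_JUMP_IF_FALSE → pop True; no jump. Stack: []
LOAD_FAST_LOAD_FAST t,i → push 13,2. Stack: [13, 2]
BINARY_OP - → 13 - 2 = 11. Stack: [11]
STORE_FAST t → t=11. Stack: []
LOAD_FAST_LOAD_FAST t,c → push 11,-5. Stack: [11, -5]
BINARY_OP + → 11 + -5 = 6. Stack: [6]
STORE_FAST t → t=6. Stack: []
LOAD_FAST_LOAD_FAST t,b → push 6,12. Stack: [6, 12]
BINARY_OP - → 6 - 12 = -6. Stack: [-6]
STORE_FAST t → t=-6. Stack: []
LOAD_FAST i → push 2. Stack: [2]
LOAD_CONST → push 1. Stack: [2, 1]
BINARY_OP + → 2 + 1 = 3. Stack: [3]
STORE_FAST i → i=3. Stack: []
LOAD_FAST i → push 3. Stack: [3]
LOAD_CONST → push 3. Stack: [3, 3]
COMPARE_OP bool(<) → 3 vs 3 = False. Stack: [False]
POP_JUMP_IF_FALSE → pop False; jump. Stack: []
LOAD_FAST t → push -6. Stack: [-6]
RETURN_VALUE → return -6.

-6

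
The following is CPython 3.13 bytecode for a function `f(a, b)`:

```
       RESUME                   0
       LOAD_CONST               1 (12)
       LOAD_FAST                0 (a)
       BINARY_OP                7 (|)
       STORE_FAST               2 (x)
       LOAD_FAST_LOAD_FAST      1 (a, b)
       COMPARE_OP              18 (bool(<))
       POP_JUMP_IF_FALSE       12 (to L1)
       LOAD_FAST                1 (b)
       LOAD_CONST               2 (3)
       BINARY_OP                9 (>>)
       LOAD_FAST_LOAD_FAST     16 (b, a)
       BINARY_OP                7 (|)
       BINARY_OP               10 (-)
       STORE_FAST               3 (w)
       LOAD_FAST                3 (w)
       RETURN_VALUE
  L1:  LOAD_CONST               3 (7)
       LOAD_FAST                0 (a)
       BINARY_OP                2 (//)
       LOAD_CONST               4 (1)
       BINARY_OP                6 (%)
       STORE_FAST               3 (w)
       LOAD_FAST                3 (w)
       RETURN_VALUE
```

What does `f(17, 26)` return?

LOAD_CONST → push 12. Stack: [12]
LOAD_FAST a → push 17. Stack: [12, 17]
BINARY_OP | → 12 | 17 = 29. Stack: [29]
STORE_FAST x → x=29. Stack: []
LOAD_FAST_LOAD_FAST a,b → push 17,26. Stack: [17, 26]
COMPARE_OP bool(<) → 17 vs 26 = True. Stack: [True]
POP_JUMP_IF_FALSE → pop True; no jump. Stack: []
LOAD_FAST b → push 26. Stack: [26]
LOAD_CONST → push 3. Stack: [26, 3]
BINARY_OP >> → 26 >> 3 = 3. Stack: [3]
LOAD_FAST_LOAD_FAST b,a → push 26,17. Stack: [3, 26, 17]
BINARY_OP | → 26 | 17 = 27. Stack: [3, 27]
BINARY_OP - → 3 - 27 = -24. Stack: [-24]
STORE_FAST w → w=-24. Stack: []
LOAD_FAST w → push -24. Stack: [-24]
RETURN_VALUE → return -24.

-24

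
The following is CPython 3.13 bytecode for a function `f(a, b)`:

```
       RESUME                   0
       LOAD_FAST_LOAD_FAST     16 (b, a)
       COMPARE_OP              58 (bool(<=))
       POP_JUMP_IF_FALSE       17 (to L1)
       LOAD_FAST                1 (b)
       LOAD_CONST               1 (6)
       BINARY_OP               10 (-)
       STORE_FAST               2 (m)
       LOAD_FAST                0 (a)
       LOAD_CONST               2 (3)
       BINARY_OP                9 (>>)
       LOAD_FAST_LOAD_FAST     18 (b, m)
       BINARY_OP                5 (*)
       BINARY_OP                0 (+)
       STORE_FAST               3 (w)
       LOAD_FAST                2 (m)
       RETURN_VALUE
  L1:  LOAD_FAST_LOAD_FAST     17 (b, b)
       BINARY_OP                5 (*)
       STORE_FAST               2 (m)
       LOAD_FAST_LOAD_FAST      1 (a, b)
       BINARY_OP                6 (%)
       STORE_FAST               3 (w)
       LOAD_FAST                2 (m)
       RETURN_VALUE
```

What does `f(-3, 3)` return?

9

LOAD_FAST_LOAD_FAST b,a → push 3,-3. Stack: [3, -3]
COMPARE_OP bool(<=) → 3 vs -3 = False. Stack: [False]
POP_JUMP_IF_FALSE → pop False; jump. Stack: []
LOAD_FAST_LOAD_FAST b,b → push 3,3. Stack: [3, 3]
BINARY_OP * → 3 * 3 = 9. Stack: [9]
STORE_FAST m → m=9. Stack: []
LOAD_FAST_LOAD_FAST a,b → push -3,3. Stack: [-3, 3]
BINARY_OP % → -3 % 3 = 0. Stack: [0]
STORE_FAST w → w=0. Stack: []
LOAD_FAST m → push 9. Stack: [9]
RETURN_VALUE → return 9.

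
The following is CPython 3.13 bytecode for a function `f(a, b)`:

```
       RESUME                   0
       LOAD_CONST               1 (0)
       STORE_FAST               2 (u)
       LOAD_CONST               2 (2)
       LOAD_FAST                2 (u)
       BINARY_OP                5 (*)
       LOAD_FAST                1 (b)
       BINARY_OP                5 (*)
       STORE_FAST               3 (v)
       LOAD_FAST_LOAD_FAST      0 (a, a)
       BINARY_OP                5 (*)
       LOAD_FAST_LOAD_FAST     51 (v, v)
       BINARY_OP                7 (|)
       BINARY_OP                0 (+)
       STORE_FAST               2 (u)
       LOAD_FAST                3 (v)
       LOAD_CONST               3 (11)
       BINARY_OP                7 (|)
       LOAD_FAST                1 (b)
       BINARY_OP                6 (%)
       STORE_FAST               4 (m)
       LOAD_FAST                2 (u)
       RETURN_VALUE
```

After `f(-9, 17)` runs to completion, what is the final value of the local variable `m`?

11

LOAD_CONST → push 0. Stack: [0]
STORE_FAST u → u=0. Stack: []
LOAD_CONST → push 2. Stack: [2]
LOAD_FAST u → push 0. Stack: [2, 0]
BINARY_OP * → 2 * 0 = 0. Stack: [0]
LOAD_FAST b → push 17. Stack: [0, 17]
BINARY_OP * → 0 * 17 = 0. Stack: [0]
STORE_FAST v → v=0. Stack: []
LOAD_FAST_LOAD_FAST a,a → push -9,-9. Stack: [-9, -9]
BINARY_OP * → -9 * -9 = 81. Stack: [81]
LOAD_FAST_LOAD_FAST v,v → push 0,0. Stack: [81, 0, 0]
BINARY_OP | → 0 | 0 = 0. Stack: [81, 0]
BINARY_OP + → 81 + 0 = 81. Stack: [81]
STORE_FAST u → u=81. Stack: []
LOAD_FAST v → push 0. Stack: [0]
LOAD_CONST → push 11. Stack: [0, 11]
BINARY_OP | → 0 | 11 = 11. Stack: [11]
LOAD_FAST b → push 17. Stack: [11, 17]
BINARY_OP % → 11 % 17 = 11. Stack: [11]
STORE_FAST m → m=11. Stack: []
LOAD_FAST u → push 81. Stack: [81]
RETURN_VALUE → return 81.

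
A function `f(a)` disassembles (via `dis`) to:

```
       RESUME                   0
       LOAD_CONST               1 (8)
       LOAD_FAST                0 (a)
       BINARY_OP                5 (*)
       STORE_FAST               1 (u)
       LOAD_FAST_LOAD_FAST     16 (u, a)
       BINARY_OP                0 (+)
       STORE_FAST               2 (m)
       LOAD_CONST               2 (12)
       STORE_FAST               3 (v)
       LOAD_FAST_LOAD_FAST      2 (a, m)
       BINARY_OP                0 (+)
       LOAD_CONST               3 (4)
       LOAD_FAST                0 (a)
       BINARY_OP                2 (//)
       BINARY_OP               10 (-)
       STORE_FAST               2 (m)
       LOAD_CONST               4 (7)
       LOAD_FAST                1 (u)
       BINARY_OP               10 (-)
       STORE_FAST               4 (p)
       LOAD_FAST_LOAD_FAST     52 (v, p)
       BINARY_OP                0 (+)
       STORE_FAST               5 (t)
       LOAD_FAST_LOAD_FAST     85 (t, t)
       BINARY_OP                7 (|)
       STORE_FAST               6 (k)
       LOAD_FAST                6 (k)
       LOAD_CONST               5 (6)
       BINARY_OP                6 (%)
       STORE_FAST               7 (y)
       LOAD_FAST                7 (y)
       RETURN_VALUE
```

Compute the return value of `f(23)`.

LOAD_CONST → push 8. Stack: [8]
LOAD_FAST a → push 23. Stack: [8, 23]
BINARY_OP * → 8 * 23 = 184. Stack: [184]
STORE_FAST u → u=184. Stack: []
LOAD_FAST_LOAD_FAST u,a → push 184,23. Stack: [184, 23]
BINARY_OP + → 184 + 23 = 207. Stack: [207]
STORE_FAST m → m=207. Stack: []
LOAD_CONST → push 12. Stack: [12]
STORE_FAST v → v=12. Stack: []
LOAD_FAST_LOAD_FAST a,m → push 23,207. Stack: [23, 207]
BINARY_OP + → 23 + 207 = 230. Stack: [230]
LOAD_CONST → push 4. Stack: [230, 4]
LOAD_FAST a → push 23. Stack: [230, 4, 23]
BINARY_OP // → 4 // 23 = 0. Stack: [230, 0]
BINARY_OP - → 230 - 0 = 230. Stack: [230]
STORE_FAST m → m=230. Stack: []
LOAD_CONST → push 7. Stack: [7]
LOAD_FAST u → push 184. Stack: [7, 184]
BINARY_OP - → 7 - 184 = -177. Stack: [-177]
STORE_FAST p → p=-177. Stack: []
LOAD_FAST_LOAD_FAST v,p → push 12,-177. Stack: [12, -177]
BINARY_OP + → 12 + -177 = -165. Stack: [-165]
STORE_FAST t → t=-165. Stack: []
LOAD_FAST_LOAD_FAST t,t → push -165,-165. Stack: [-165, -165]
BINARY_OP | → -165 | -165 = -165. Stack: [-165]
STORE_FAST k → k=-165. Stack: []
LOAD_FAST k → push -165. Stack: [-165]
LOAD_CONST → push 6. Stack: [-165, 6]
BINARY_OP % → -165 % 6 = 3. Stack: [3]
STORE_FAST y → y=3. Stack: []
LOAD_FAST y → push 3. Stack: [3]
RETURN_VALUE → return 3.

3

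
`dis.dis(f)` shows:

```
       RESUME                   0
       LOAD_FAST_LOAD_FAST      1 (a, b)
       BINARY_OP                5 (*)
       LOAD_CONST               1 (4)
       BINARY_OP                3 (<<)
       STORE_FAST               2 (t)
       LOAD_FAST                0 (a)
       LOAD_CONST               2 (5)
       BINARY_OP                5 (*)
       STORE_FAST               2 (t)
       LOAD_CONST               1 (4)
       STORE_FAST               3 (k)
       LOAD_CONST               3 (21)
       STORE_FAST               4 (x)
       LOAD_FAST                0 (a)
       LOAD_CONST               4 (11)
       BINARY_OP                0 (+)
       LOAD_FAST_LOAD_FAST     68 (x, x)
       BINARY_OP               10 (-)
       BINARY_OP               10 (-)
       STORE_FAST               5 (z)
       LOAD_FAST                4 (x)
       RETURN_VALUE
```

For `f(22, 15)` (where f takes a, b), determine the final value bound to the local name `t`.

110

LOAD_FAST_LOAD_FAST a,b → push 22,15. Stack: [22, 15]
BINARY_OP * → 22 * 15 = 330. Stack: [330]
LOAD_CONST → push 4. Stack: [330, 4]
BINARY_OP << → 330 << 4 = 5280. Stack: [5280]
STORE_FAST t → t=5280. Stack: []
LOAD_FAST a → push 22. Stack: [22]
LOAD_CONST → push 5. Stack: [22, 5]
BINARY_OP * → 22 * 5 = 110. Stack: [110]
STORE_FAST t → t=110. Stack: []
LOAD_CONST → push 4. Stack: [4]
STORE_FAST k → k=4. Stack: []
LOAD_CONST → push 21. Stack: [21]
STORE_FAST x → x=21. Stack: []
LOAD_FAST a → push 22. Stack: [22]
LOAD_CONST → push 11. Stack: [22, 11]
BINARY_OP + → 22 + 11 = 33. Stack: [33]
LOAD_FAST_LOAD_FAST x,x → push 21,21. Stack: [33, 21, 21]
BINARY_OP - → 21 - 21 = 0. Stack: [33, 0]
BINARY_OP - → 33 - 0 = 33. Stack: [33]
STORE_FAST z → z=33. Stack: []
LOAD_FAST x → push 21. Stack: [21]
RETURN_VALUE → return 21.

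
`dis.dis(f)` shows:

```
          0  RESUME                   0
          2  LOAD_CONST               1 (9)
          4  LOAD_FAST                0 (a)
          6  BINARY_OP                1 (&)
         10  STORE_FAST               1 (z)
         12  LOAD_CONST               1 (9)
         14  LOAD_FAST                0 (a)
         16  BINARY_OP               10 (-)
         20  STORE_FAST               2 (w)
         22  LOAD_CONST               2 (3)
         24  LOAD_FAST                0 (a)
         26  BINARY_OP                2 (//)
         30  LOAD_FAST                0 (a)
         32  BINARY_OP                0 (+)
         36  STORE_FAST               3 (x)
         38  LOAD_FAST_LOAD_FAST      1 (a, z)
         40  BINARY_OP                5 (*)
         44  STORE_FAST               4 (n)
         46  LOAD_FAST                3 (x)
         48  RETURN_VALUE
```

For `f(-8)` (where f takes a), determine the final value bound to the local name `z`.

LOAD_CONST → push 9. Stack: [9]
LOAD_FAST a → push -8. Stack: [9, -8]
BINARY_OP & → 9 & -8 = 8. Stack: [8]
STORE_FAST z → z=8. Stack: []
LOAD_CONST → push 9. Stack: [9]
LOAD_FAST a → push -8. Stack: [9, -8]
BINARY_OP - → 9 - -8 = 17. Stack: [17]
STORE_FAST w → w=17. Stack: []
LOAD_CONST → push 3. Stack: [3]
LOAD_FAST a → push -8. Stack: [3, -8]
BINARY_OP // → 3 // -8 = -1. Stack: [-1]
LOAD_FAST a → push -8. Stack: [-1, -8]
BINARY_OP + → -1 + -8 = -9. Stack: [-9]
STORE_FAST x → x=-9. Stack: []
LOAD_FAST_LOAD_FAST a,z → push -8,8. Stack: [-8, 8]
BINARY_OP * → -8 * 8 = -64. Stack: [-64]
STORE_FAST n → n=-64. Stack: []
LOAD_FAST x → push -9. Stack: [-9]
RETURN_VALUE → return -9.

8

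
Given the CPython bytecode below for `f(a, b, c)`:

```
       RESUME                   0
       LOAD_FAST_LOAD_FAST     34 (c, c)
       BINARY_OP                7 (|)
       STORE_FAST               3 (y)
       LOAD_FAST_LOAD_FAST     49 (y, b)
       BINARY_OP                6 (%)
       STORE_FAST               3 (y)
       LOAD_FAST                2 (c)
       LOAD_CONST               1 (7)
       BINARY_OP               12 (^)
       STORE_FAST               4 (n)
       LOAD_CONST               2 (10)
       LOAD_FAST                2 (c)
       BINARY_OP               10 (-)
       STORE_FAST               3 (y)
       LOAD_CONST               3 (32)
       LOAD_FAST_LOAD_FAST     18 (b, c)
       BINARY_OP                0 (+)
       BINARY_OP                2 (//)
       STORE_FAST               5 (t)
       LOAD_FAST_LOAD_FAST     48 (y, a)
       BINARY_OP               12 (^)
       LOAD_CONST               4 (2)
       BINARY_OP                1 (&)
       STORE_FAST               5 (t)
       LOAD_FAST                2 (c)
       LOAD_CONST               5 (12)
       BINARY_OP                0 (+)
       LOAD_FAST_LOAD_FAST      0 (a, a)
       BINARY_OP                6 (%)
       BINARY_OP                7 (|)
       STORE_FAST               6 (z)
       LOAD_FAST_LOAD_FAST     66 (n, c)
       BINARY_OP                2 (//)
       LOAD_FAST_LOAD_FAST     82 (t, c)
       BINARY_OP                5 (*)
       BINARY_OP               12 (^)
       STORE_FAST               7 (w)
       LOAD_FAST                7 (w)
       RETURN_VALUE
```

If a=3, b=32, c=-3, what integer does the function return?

LOAD_FAST_LOAD_FAST c,c → push -3,-3. Stack: [-3, -3]
BINARY_OP | → -3 | -3 = -3. Stack: [-3]
STORE_FAST y → y=-3. Stack: []
LOAD_FAST_LOAD_FAST y,b → push -3,32. Stack: [-3, 32]
BINARY_OP % → -3 % 32 = 29. Stack: [29]
STORE_FAST y → y=29. Stack: []
LOAD_FAST c → push -3. Stack: [-3]
LOAD_CONST → push 7. Stack: [-3, 7]
BINARY_OP ^ → -3 ^ 7 = -6. Stack: [-6]
STORE_FAST n → n=-6. Stack: []
LOAD_CONST → push 10. Stack: [10]
LOAD_FAST c → push -3. Stack: [10, -3]
BINARY_OP - → 10 - -3 = 13. Stack: [13]
STORE_FAST y → y=13. Stack: []
LOAD_CONST → push 32. Stack: [32]
LOAD_FAST_LOAD_FAST b,c → push 32,-3. Stack: [32, 32, -3]
BINARY_OP + → 32 + -3 = 29. Stack: [32, 29]
BINARY_OP // → 32 // 29 = 1. Stack: [1]
STORE_FAST t → t=1. Stack: []
LOAD_FAST_LOAD_FAST y,a → push 13,3. Stack: [13, 3]
BINARY_OP ^ → 13 ^ 3 = 14. Stack: [14]
LOAD_CONST → push 2. Stack: [14, 2]
BINARY_OP & → 14 & 2 = 2. Stack: [2]
STORE_FAST t → t=2. Stack: []
LOAD_FAST c → push -3. Stack: [-3]
LOAD_CONST → push 12. Stack: [-3, 12]
BINARY_OP + → -3 + 12 = 9. Stack: [9]
LOAD_FAST_LOAD_FAST a,a → push 3,3. Stack: [9, 3, 3]
BINARY_OP % → 3 % 3 = 0. Stack: [9, 0]
BINARY_OP | → 9 | 0 = 9. Stack: [9]
STORE_FAST z → z=9. Stack: []
LOAD_FAST_LOAD_FAST n,c → push -6,-3. Stack: [-6, -3]
BINARY_OP // → -6 // -3 = 2. Stack: [2]
LOAD_FAST_LOAD_FAST t,c → push 2,-3. Stack: [2, 2, -3]
BINARY_OP * → 2 * -3 = -6. Stack: [2, -6]
BINARY_OP ^ → 2 ^ -6 = -8. Stack: [-8]
STORE_FAST w → w=-8. Stack: []
LOAD_FAST w → push -8. Stack: [-8]
RETURN_VALUE → return -8.

-8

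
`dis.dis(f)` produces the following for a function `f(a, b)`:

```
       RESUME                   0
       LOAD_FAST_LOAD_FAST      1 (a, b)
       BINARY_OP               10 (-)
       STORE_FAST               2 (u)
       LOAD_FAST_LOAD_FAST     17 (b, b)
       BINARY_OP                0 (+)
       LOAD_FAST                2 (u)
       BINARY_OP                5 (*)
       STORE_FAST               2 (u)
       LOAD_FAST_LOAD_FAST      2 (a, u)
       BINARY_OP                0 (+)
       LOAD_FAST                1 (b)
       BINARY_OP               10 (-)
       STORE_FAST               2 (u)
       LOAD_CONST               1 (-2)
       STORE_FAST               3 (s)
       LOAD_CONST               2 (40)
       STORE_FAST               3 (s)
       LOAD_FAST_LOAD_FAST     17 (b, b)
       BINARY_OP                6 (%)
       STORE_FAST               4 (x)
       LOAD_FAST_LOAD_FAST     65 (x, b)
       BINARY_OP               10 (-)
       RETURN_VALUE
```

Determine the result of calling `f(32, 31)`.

-31

LOAD_FAST_LOAD_FAST a,b → push 32,31. Stack: [32, 31]
BINARY_OP - → 32 - 31 = 1. Stack: [1]
STORE_FAST u → u=1. Stack: []
LOAD_FAST_LOAD_FAST b,b → push 31,31. Stack: [31, 31]
BINARY_OP + → 31 + 31 = 62. Stack: [62]
LOAD_FAST u → push 1. Stack: [62, 1]
BINARY_OP * → 62 * 1 = 62. Stack: [62]
STORE_FAST u → u=62. Stack: []
LOAD_FAST_LOAD_FAST a,u → push 32,62. Stack: [32, 62]
BINARY_OP + → 32 + 62 = 94. Stack: [94]
LOAD_FAST b → push 31. Stack: [94, 31]
BINARY_OP - → 94 - 31 = 63. Stack: [63]
STORE_FAST u → u=63. Stack: []
LOAD_CONST → push -2. Stack: [-2]
STORE_FAST s → s=-2. Stack: []
LOAD_CONST → push 40. Stack: [40]
STORE_FAST s → s=40. Stack: []
LOAD_FAST_LOAD_FAST b,b → push 31,31. Stack: [31, 31]
BINARY_OP % → 31 % 31 = 0. Stack: [0]
STORE_FAST x → x=0. Stack: []
LOAD_FAST_LOAD_FAST x,b → push 0,31. Stack: [0, 31]
BINARY_OP - → 0 - 31 = -31. Stack: [-31]
RETURN_VALUE → return -31.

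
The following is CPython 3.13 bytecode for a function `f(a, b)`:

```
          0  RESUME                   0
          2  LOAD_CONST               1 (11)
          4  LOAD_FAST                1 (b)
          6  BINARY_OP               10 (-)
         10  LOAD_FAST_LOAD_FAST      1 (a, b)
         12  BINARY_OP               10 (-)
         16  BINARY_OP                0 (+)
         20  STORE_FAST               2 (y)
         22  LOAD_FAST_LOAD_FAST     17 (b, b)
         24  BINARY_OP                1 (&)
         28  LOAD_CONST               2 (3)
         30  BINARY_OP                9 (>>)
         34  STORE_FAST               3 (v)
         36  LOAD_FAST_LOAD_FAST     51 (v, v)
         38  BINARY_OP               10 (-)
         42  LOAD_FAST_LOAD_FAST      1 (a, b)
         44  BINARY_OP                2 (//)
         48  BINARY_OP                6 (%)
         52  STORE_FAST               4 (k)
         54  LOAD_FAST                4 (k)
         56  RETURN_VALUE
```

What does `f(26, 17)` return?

LOAD_CONST → push 11. Stack: [11]
LOAD_FAST b → push 17. Stack: [11, 17]
BINARY_OP - → 11 - 17 = -6. Stack: [-6]
LOAD_FAST_LOAD_FAST a,b → push 26,17. Stack: [-6, 26, 17]
BINARY_OP - → 26 - 17 = 9. Stack: [-6, 9]
BINARY_OP + → -6 + 9 = 3. Stack: [3]
STORE_FAST y → y=3. Stack: []
LOAD_FAST_LOAD_FAST b,b → push 17,17. Stack: [17, 17]
BINARY_OP & → 17 & 17 = 17. Stack: [17]
LOAD_CONST → push 3. Stack: [17, 3]
BINARY_OP >> → 17 >> 3 = 2. Stack: [2]
STORE_FAST v → v=2. Stack: []
LOAD_FAST_LOAD_FAST v,v → push 2,2. Stack: [2, 2]
BINARY_OP - → 2 - 2 = 0. Stack: [0]
LOAD_FAST_LOAD_FAST a,b → push 26,17. Stack: [0, 26, 17]
BINARY_OP // → 26 // 17 = 1. Stack: [0, 1]
BINARY_OP % → 0 % 1 = 0. Stack: [0]
STORE_FAST k → k=0. Stack: []
LOAD_FAST k → push 0. Stack: [0]
RETURN_VALUE → return 0.

0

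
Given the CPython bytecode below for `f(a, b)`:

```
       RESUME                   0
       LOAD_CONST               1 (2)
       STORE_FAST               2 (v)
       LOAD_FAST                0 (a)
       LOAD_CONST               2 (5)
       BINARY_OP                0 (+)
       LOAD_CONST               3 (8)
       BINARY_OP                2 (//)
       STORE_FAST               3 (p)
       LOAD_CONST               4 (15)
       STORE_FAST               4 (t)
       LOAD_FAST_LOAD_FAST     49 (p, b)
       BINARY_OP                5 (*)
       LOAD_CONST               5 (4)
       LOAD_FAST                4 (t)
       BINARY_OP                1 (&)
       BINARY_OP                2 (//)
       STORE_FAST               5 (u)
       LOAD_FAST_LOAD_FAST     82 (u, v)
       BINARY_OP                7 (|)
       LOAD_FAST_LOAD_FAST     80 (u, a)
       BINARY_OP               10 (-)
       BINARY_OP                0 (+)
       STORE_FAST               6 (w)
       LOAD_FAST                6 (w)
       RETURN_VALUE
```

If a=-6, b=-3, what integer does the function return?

8

LOAD_CONST → push 2. Stack: [2]
STORE_FAST v → v=2. Stack: []
LOAD_FAST a → push -6. Stack: [-6]
LOAD_CONST → push 5. Stack: [-6, 5]
BINARY_OP + → -6 + 5 = -1. Stack: [-1]
LOAD_CONST → push 8. Stack: [-1, 8]
BINARY_OP // → -1 // 8 = -1. Stack: [-1]
STORE_FAST p → p=-1. Stack: []
LOAD_CONST → push 15. Stack: [15]
STORE_FAST t → t=15. Stack: []
LOAD_FAST_LOAD_FAST p,b → push -1,-3. Stack: [-1, -3]
BINARY_OP * → -1 * -3 = 3. Stack: [3]
LOAD_CONST → push 4. Stack: [3, 4]
LOAD_FAST t → push 15. Stack: [3, 4, 15]
BINARY_OP & → 4 & 15 = 4. Stack: [3, 4]
BINARY_OP // → 3 // 4 = 0. Stack: [0]
STORE_FAST u → u=0. Stack: []
LOAD_FAST_LOAD_FAST u,v → push 0,2. Stack: [0, 2]
BINARY_OP | → 0 | 2 = 2. Stack: [2]
LOAD_FAST_LOAD_FAST u,a → push 0,-6. Stack: [2, 0, -6]
BINARY_OP - → 0 - -6 = 6. Stack: [2, 6]
BINARY_OP + → 2 + 6 = 8. Stack: [8]
STORE_FAST w → w=8. Stack: []
LOAD_FAST w → push 8. Stack: [8]
RETURN_VALUE → return 8.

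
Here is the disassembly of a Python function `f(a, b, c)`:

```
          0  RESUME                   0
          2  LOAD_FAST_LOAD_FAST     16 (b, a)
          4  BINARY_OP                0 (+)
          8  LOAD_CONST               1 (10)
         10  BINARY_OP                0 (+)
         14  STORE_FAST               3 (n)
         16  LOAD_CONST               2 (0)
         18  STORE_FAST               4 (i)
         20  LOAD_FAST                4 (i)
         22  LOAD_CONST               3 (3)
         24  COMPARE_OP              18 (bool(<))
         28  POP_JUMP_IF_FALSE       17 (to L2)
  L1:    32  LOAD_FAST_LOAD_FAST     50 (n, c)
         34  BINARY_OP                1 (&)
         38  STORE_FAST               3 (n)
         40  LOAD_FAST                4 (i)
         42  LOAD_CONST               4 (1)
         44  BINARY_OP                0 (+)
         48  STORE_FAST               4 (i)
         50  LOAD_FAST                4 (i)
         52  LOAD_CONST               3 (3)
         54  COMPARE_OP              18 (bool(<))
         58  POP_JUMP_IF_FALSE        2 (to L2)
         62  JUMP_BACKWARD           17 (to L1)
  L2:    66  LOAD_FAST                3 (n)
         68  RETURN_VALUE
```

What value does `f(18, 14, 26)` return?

LOAD_FAST_LOAD_FAST b,a → push 14,18. Stack: [14, 18]
BINARY_OP + → 14 + 18 = 32. Stack: [32]
LOAD_CONST → push 10. Stack: [32, 10]
BINARY_OP + → 32 + 10 = 42. Stack: [42]
STORE_FAST n → n=42. Stack: []
LOAD_CONST → push 0. Stack: [0]
STORE_FAST i → i=0. Stack: []
LOAD_FAST i → push 0. Stack: [0]
LOAD_CONST → push 3. Stack: [0, 3]
COMPARE_OP bool(<) → 0 vs 3 = True. Stack: [True]
POP_JUMP_IF_FALSE → pop True; no jump. Stack: []
LOAD_FAST_LOAD_FAST n,c → push 42,26. Stack: [42, 26]
BINARY_OP & → 42 & 26 = 10. Stack: [10]
STORE_FAST n → n=10. Stack: []
LOAD_FAST i → push 0. Stack: [0]
LOAD_CONST → push 1. Stack: [0, 1]
BINARY_OP + → 0 + 1 = 1. Stack: [1]
STORE_FAST i → i=1. Stack: []
LOAD_FAST i → push 1. Stack: [1]
LOAD_CONST → push 3. Stack: [1, 3]
COMPARE_OP bool(<) → 1 vs 3 = True. Stack: [True]
POP_JUMP_IF_FALSE → pop True; no jump. Stack: []
LOAD_FAST_LOAD_FAST n,c → push 10,26. Stack: [10, 26]
BINARY_OP & → 10 & 26 = 10. Stack: [10]
STORE_FAST n → n=10. Stack: []
LOAD_FAST i → push 1. Stack: [1]
LOAD_CONST → push 1. Stack: [1, 1]
BINARY_OP + → 1 + 1 = 2. Stack: [2]
STORE_FAST i → i=2. Stack: []
LOAD_FAST i → push 2. Stack: [2]
LOAD_CONST → push 3. Stack: [2, 3]
COMPARE_OP bool(<) → 2 vs 3 = True. Stack: [True]
POP_JUMP_IF_FALSE → pop True; no jump. Stack: []
LOAD_FAST_LOAD_FAST n,c → push 10,26. Stack: [10, 26]
BINARY_OP & → 10 & 26 = 10. Stack: [10]
STORE_FAST n → n=10. Stack: []
LOAD_FAST i → push 2. Stack: [2]
LOAD_CONST → push 1. Stack: [2, 1]
BINARY_OP + → 2 + 1 = 3. Stack: [3]
STORE_FAST i → i=3. Stack: []
LOAD_FAST i → push 3. Stack: [3]
LOAD_CONST → push 3. Stack: [3, 3]
COMPARE_OP bool(<) → 3 vs 3 = False. Stack: [False]
POP_JUMP_IF_FALSE → pop False; jump. Stack: []
LOAD_FAST n → push 10. Stack: [10]
RETURN_VALUE → return 10.

10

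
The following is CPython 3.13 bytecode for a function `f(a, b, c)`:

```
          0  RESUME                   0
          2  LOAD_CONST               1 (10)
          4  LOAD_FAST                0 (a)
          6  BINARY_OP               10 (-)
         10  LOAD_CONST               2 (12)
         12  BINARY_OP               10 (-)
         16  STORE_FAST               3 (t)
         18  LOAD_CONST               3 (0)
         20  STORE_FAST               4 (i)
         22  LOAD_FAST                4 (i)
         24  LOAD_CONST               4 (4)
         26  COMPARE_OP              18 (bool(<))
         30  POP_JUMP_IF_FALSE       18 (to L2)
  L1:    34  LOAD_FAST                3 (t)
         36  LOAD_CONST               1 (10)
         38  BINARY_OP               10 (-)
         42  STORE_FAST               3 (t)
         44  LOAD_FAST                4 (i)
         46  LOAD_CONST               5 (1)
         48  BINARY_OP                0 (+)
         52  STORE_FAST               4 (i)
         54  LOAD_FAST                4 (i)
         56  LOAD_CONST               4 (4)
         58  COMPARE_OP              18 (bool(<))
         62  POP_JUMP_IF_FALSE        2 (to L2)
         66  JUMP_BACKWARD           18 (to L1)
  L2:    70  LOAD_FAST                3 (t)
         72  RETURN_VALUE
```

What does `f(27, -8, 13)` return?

-69

LOAD_CONST → push 10. Stack: [10]
LOAD_FAST a → push 27. Stack: [10, 27]
BINARY_OP - → 10 - 27 = -17. Stack: [-17]
LOAD_CONST → push 12. Stack: [-17, 12]
BINARY_OP - → -17 - 12 = -29. Stack: [-29]
STORE_FAST t → t=-29. Stack: []
LOAD_CONST → push 0. Stack: [0]
STORE_FAST i → i=0. Stack: []
LOAD_FAST i → push 0. Stack: [0]
LOAD_CONST → push 4. Stack: [0, 4]
COMPARE_OP bool(<) → 0 vs 4 = True. Stack: [True]
POP_JUMP_IF_FALSE → pop True; no jump. Stack: []
LOAD_FAST t → push -29. Stack: [-29]
LOAD_CONST → push 10. Stack: [-29, 10]
BINARY_OP - → -29 - 10 = -39. Stack: [-39]
STORE_FAST t → t=-39. Stack: []
LOAD_FAST i → push 0. Stack: [0]
LOAD_CONST → push 1. Stack: [0, 1]
BINARY_OP + → 0 + 1 = 1. Stack: [1]
STORE_FAST i → i=1. Stack: []
LOAD_FAST i → push 1. Stack: [1]
LOAD_CONST → push 4. Stack: [1, 4]
COMPARE_OP bool(<) → 1 vs 4 = True. Stack: [True]
POP_JUMP_IF_FALSE → pop True; no jump. Stack: []
LOAD_FAST t → push -39. Stack: [-39]
LOAD_CONST → push 10. Stack: [-39, 10]
BINARY_OP - → -39 - 10 = -49. Stack: [-49]
STORE_FAST t → t=-49. Stack: []
LOAD_FAST i → push 1. Stack: [1]
LOAD_CONST → push 1. Stack: [1, 1]
BINARY_OP + → 1 + 1 = 2. Stack: [2]
STORE_FAST i → i=2. Stack: []
LOAD_FAST i → push 2. Stack: [2]
LOAD_CONST → push 4. Stack: [2, 4]
COMPARE_OP bool(<) → 2 vs 4 = True. Stack: [True]
POP_JUMP_IF_FALSE → pop True; no jump. Stack: []
LOAD_FAST t → push -49. Stack: [-49]
LOAD_CONST → push 10. Stack: [-49, 10]
BINARY_OP - → -49 - 10 = -59. Stack: [-59]
STORE_FAST t → t=-59. Stack: []
LOAD_FAST i → push 2. Stack: [2]
LOAD_CONST → push 1. Stack: [2, 1]
BINARY_OP + → 2 + 1 = 3. Stack: [3]
STORE_FAST i → i=3. Stack: []
LOAD_FAST i → push 3. Stack: [3]
LOAD_CONST → push 4. Stack: [3, 4]
COMPARE_OP bool(<) → 3 vs 4 = True. Stack: [True]
POP_JUMP_IF_FALSE → pop True; no jump. Stack: []
LOAD_FAST t → push -59. Stack: [-59]
LOAD_CONST → push 10. Stack: [-59, 10]
BINARY_OP - → -59 - 10 = -69. Stack: [-69]
STORE_FAST t → t=-69. Stack: []
LOAD_FAST i → push 3. Stack: [3]
LOAD_CONST → push 1. Stack: [3, 1]
BINARY_OP + → 3 + 1 = 4. Stack: [4]
STORE_FAST i → i=4. Stack: []
LOAD_FAST i → push 4. Stack: [4]
LOAD_CONST → push 4. Stack: [4, 4]
COMPARE_OP bool(<) → 4 vs 4 = False. Stack: [False]
POP_JUMP_IF_FALSE → pop False; jump. Stack: []
LOAD_FAST t → push -69. Stack: [-69]
RETURN_VALUE → return -69.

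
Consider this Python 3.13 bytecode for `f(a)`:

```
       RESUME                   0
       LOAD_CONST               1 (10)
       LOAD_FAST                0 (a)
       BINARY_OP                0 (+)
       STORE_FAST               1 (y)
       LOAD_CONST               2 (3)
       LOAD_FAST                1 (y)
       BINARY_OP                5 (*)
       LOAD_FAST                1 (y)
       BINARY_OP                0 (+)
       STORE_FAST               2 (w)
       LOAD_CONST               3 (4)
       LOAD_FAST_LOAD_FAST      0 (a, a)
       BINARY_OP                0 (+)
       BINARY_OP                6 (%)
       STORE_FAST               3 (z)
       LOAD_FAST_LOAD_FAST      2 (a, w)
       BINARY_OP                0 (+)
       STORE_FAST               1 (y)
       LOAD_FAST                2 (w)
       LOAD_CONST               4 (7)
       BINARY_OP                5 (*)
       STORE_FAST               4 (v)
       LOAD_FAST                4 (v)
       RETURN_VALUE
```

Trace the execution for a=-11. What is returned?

-28

LOAD_CONST → push 10. Stack: [10]
LOAD_FAST a → push -11. Stack: [10, -11]
BINARY_OP + → 10 + -11 = -1. Stack: [-1]
STORE_FAST y → y=-1. Stack: []
LOAD_CONST → push 3. Stack: [3]
LOAD_FAST y → push -1. Stack: [3, -1]
BINARY_OP * → 3 * -1 = -3. Stack: [-3]
LOAD_FAST y → push -1. Stack: [-3, -1]
BINARY_OP + → -3 + -1 = -4. Stack: [-4]
STORE_FAST w → w=-4. Stack: []
LOAD_CONST → push 4. Stack: [4]
LOAD_FAST_LOAD_FAST a,a → push -11,-11. Stack: [4, -11, -11]
BINARY_OP + → -11 + -11 = -22. Stack: [4, -22]
BINARY_OP % → 4 % -22 = -18. Stack: [-18]
STORE_FAST z → z=-18. Stack: []
LOAD_FAST_LOAD_FAST a,w → push -11,-4. Stack: [-11, -4]
BINARY_OP + → -11 + -4 = -15. Stack: [-15]
STORE_FAST y → y=-15. Stack: []
LOAD_FAST w → push -4. Stack: [-4]
LOAD_CONST → push 7. Stack: [-4, 7]
BINARY_OP * → -4 * 7 = -28. Stack: [-28]
STORE_FAST v → v=-28. Stack: []
LOAD_FAST v → push -28. Stack: [-28]
RETURN_VALUE → return -28.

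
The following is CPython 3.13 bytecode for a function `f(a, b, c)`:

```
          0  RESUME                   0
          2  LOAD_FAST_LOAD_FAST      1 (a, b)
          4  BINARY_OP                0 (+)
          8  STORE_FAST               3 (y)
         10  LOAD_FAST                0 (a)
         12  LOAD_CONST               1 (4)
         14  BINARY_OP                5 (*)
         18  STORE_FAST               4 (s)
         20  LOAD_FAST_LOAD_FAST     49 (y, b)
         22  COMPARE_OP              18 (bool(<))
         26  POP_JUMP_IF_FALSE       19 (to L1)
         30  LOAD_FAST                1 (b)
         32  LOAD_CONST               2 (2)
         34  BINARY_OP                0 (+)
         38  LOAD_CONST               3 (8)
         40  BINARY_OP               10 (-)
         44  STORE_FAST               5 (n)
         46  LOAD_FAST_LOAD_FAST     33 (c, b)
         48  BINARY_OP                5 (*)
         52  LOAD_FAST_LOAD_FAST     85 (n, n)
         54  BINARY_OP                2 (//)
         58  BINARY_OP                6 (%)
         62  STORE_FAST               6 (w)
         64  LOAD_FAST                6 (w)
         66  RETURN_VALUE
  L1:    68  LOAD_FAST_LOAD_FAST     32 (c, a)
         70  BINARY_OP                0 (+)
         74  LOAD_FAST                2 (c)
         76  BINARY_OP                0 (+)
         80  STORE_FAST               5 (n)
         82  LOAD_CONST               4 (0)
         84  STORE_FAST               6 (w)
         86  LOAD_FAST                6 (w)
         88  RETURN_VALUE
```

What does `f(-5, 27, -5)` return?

LOAD_FAST_LOAD_FAST a,b → push -5,27. Stack: [-5, 27]
BINARY_OP + → -5 + 27 = 22. Stack: [22]
STORE_FAST y → y=22. Stack: []
LOAD_FAST a → push -5. Stack: [-5]
LOAD_CONST → push 4. Stack: [-5, 4]
BINARY_OP * → -5 * 4 = -20. Stack: [-20]
STORE_FAST s → s=-20. Stack: []
LOAD_FAST_LOAD_FAST y,b → push 22,27. Stack: [22, 27]
COMPARE_OP bool(<) → 22 vs 27 = True. Stack: [True]
POP_JUMP_IF_FALSE → pop True; no jump. Stack: []
LOAD_FAST b → push 27. Stack: [27]
LOAD_CONST → push 2. Stack: [27, 2]
BINARY_OP + → 27 + 2 = 29. Stack: [29]
LOAD_CONST → push 8. Stack: [29, 8]
BINARY_OP - → 29 - 8 = 21. Stack: [21]
STORE_FAST n → n=21. Stack: []
LOAD_FAST_LOAD_FAST c,b → push -5,27. Stack: [-5, 27]
BINARY_OP * → -5 * 27 = -135. Stack: [-135]
LOAD_FAST_LOAD_FAST n,n → push 21,21. Stack: [-135, 21, 21]
BINARY_OP // → 21 // 21 = 1. Stack: [-135, 1]
BINARY_OP % → -135 % 1 = 0. Stack: [0]
STORE_FAST w → w=0. Stack: []
LOAD_FAST w → push 0. Stack: [0]
RETURN_VALUE → return 0.

0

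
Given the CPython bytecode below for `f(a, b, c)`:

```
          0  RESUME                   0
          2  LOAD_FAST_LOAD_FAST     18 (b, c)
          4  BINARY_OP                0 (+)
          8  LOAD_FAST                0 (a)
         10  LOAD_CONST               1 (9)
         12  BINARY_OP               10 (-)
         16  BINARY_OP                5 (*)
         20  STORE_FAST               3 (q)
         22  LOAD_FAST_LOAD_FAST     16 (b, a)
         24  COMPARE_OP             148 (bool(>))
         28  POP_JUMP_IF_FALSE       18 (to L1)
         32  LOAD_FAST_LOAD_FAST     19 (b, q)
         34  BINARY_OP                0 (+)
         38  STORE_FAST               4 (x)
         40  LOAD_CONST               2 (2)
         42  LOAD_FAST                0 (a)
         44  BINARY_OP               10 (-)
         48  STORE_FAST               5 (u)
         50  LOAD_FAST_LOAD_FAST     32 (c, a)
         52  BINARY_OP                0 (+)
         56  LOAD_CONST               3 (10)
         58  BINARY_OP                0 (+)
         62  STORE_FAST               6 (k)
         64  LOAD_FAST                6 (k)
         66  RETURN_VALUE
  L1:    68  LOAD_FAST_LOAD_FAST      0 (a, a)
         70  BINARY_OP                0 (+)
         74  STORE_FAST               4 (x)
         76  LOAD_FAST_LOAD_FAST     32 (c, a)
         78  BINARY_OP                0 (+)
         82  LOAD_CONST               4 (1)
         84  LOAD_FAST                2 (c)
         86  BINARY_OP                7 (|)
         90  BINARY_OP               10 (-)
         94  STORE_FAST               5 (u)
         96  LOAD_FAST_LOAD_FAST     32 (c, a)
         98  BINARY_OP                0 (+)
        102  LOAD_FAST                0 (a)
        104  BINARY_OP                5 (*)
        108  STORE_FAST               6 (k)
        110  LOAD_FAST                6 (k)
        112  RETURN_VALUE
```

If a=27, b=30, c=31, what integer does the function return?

LOAD_FAST_LOAD_FAST b,c → push 30,31. Stack: [30, 31]
BINARY_OP + → 30 + 31 = 61. Stack: [61]
LOAD_FAST a → push 27. Stack: [61, 27]
LOAD_CONST → push 9. Stack: [61, 27, 9]
BINARY_OP - → 27 - 9 = 18. Stack: [61, 18]
BINARY_OP * → 61 * 18 = 1098. Stack: [1098]
STORE_FAST q → q=1098. Stack: []
LOAD_FAST_LOAD_FAST b,a → push 30,27. Stack: [30, 27]
COMPARE_OP bool(>) → 30 vs 27 = True. Stack: [True]
POP_JUMP_IF_FALSE → pop True; no jump. Stack: []
LOAD_FAST_LOAD_FAST b,q → push 30,1098. Stack: [30, 1098]
BINARY_OP + → 30 + 1098 = 1128. Stack: [1128]
STORE_FAST x → x=1128. Stack: []
LOAD_CONST → push 2. Stack: [2]
LOAD_FAST a → push 27. Stack: [2, 27]
BINARY_OP - → 2 - 27 = -25. Stack: [-25]
STORE_FAST u → u=-25. Stack: []
LOAD_FAST_LOAD_FAST c,a → push 31,27. Stack: [31, 27]
BINARY_OP + → 31 + 27 = 58. Stack: [58]
LOAD_CONST → push 10. Stack: [58, 10]
BINARY_OP + → 58 + 10 = 68. Stack: [68]
STORE_FAST k → k=68. Stack: []
LOAD_FAST k → push 68. Stack: [68]
RETURN_VALUE → return 68.

68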